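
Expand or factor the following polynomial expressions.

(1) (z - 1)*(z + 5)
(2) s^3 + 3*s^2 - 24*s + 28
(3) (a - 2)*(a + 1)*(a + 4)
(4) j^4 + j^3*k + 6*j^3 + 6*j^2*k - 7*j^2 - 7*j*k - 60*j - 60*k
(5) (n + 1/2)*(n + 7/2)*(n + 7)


(1) = z^2 + 4*z - 5
(2) = (s - 2)^2*(s + 7)
(3) = a^3 + 3*a^2 - 6*a - 8
(4) = (j - 3)*(j + 4)*(j + 5)*(j + k)
(5) = n^3 + 11*n^2 + 119*n/4 + 49/4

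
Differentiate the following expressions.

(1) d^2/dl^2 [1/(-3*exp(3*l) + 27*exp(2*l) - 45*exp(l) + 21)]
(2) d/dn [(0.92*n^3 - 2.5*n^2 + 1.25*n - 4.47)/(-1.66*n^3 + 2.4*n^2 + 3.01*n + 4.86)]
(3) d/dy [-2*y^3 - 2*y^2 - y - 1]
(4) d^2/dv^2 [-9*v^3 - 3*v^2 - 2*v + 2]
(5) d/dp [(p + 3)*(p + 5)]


(1) = (-3*exp(3*l) + 27*exp(2*l) - 61*exp(l) - 35)*exp(l)/(exp(7*l) - 25*exp(6*l) + 237*exp(5*l) - 1061*exp(4*l) + 2339*exp(3*l) - 2667*exp(2*l) + 1519*exp(l) - 343)
(2) = (-1.942*n^4 + 9.6884*n^3 - 19.372*n^2 - 2.844*n + 19.5297)/(2.7556*n^6 - 7.968*n^5 - 4.2332*n^4 - 1.6872*n^3 + 32.3881*n^2 + 29.2572*n + 23.6196)
(3) = -6*y^2 - 4*y - 1
(4) = -54*v - 6
(5) = 2*p + 8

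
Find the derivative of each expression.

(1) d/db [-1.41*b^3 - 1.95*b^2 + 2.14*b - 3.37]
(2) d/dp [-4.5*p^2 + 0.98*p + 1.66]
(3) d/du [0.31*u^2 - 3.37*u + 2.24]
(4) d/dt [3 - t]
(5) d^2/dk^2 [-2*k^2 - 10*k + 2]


(1) = -4.23*b^2 - 3.9*b + 2.14
(2) = 0.98 - 9.0*p
(3) = 0.62*u - 3.37
(4) = -1
(5) = -4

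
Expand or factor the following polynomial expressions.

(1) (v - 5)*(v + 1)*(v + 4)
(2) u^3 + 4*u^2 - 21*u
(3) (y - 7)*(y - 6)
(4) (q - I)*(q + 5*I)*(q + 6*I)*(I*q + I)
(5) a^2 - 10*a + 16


(1) = v^3 - 21*v - 20
(2) = u*(u - 3)*(u + 7)
(3) = y^2 - 13*y + 42
(4) = I*q^4 - 10*q^3 + I*q^3 - 10*q^2 - 19*I*q^2 - 30*q - 19*I*q - 30
(5) = (a - 8)*(a - 2)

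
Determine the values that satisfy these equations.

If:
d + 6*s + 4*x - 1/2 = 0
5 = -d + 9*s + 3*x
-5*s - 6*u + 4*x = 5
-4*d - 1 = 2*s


Then:
d = -55/86
s = 67/86
u = -1069/516
x = -38/43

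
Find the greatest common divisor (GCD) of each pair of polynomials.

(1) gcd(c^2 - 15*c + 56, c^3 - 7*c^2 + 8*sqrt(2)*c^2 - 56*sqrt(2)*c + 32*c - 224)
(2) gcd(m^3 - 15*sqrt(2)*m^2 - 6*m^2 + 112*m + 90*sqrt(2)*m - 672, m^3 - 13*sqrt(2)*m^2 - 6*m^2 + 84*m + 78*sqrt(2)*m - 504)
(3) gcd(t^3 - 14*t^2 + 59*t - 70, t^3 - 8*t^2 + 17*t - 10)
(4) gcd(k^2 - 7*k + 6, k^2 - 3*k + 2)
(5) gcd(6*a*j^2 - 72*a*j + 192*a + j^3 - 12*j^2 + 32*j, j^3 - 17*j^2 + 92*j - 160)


(1) = c - 7
(2) = m^2 + m*(-7*sqrt(2) - 6) + 42*sqrt(2)
(3) = t^2 - 7*t + 10
(4) = k - 1
(5) = j^2 - 12*j + 32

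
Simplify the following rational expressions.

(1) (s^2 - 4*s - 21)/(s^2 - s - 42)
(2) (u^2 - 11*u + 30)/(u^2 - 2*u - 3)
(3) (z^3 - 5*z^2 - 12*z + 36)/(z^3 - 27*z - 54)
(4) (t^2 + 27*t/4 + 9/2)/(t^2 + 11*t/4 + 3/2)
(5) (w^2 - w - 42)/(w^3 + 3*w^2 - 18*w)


(1) = (s + 3)/(s + 6)
(2) = (u^2 - 11*u + 30)/(u^2 - 2*u - 3)
(3) = (z - 2)/(z + 3)
(4) = (t + 6)/(t + 2)
(5) = (w - 7)/(w^2 - 3*w)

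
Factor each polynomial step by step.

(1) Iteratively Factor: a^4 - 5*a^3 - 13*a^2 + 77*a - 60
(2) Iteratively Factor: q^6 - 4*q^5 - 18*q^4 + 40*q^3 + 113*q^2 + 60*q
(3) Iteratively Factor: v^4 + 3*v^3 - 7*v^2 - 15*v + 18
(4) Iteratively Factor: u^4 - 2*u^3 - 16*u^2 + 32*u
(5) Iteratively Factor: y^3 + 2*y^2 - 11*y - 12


(1) = (a + 4)*(a^3 - 9*a^2 + 23*a - 15) = (a - 1)*(a + 4)*(a^2 - 8*a + 15) = (a - 5)*(a - 1)*(a + 4)*(a - 3)
(2) = (q - 4)*(q^5 - 18*q^3 - 32*q^2 - 15*q) = (q - 4)*(q + 3)*(q^4 - 3*q^3 - 9*q^2 - 5*q) = (q - 4)*(q + 1)*(q + 3)*(q^3 - 4*q^2 - 5*q) = (q - 5)*(q - 4)*(q + 1)*(q + 3)*(q^2 + q) = q*(q - 5)*(q - 4)*(q + 1)*(q + 3)*(q + 1)
(3) = (v + 3)*(v^3 - 7*v + 6) = (v - 2)*(v + 3)*(v^2 + 2*v - 3) = (v - 2)*(v - 1)*(v + 3)*(v + 3)
(4) = (u - 4)*(u^3 + 2*u^2 - 8*u) = (u - 4)*(u + 4)*(u^2 - 2*u) = (u - 4)*(u - 2)*(u + 4)*(u)
(5) = (y + 4)*(y^2 - 2*y - 3) = (y + 1)*(y + 4)*(y - 3)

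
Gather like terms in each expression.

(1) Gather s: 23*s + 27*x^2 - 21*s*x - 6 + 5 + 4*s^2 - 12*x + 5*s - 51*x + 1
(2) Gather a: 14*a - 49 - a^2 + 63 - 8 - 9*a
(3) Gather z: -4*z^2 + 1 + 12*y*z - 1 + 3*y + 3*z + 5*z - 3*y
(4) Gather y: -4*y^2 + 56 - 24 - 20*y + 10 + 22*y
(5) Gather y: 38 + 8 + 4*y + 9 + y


(1) = 4*s^2 + s*(28 - 21*x) + 27*x^2 - 63*x
(2) = -a^2 + 5*a + 6
(3) = -4*z^2 + z*(12*y + 8)
(4) = -4*y^2 + 2*y + 42
(5) = 5*y + 55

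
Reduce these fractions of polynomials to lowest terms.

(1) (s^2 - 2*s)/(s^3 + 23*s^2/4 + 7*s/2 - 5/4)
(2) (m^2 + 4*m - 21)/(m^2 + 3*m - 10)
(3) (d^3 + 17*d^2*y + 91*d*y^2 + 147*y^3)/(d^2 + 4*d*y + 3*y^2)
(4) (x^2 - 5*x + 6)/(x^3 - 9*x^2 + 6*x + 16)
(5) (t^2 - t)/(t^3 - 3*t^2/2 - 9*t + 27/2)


(1) = (4*s^2 - 8*s)/(4*s^3 + 23*s^2 + 14*s - 5)
(2) = (m^2 + 4*m - 21)/(m^2 + 3*m - 10)
(3) = (d^2 + 14*d*y + 49*y^2)/(d + y)
(4) = (x - 3)/(x^2 - 7*x - 8)
(5) = (2*t^2 - 2*t)/(2*t^3 - 3*t^2 - 18*t + 27)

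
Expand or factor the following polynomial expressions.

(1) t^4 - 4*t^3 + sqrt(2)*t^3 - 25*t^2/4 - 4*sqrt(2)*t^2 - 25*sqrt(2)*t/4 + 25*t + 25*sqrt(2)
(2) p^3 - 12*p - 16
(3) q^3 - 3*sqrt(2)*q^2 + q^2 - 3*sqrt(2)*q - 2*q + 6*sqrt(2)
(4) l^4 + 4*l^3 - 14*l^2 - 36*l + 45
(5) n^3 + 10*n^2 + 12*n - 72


(1) = (t - 4)*(t - 5/2)*(t + 5/2)*(t + sqrt(2))
(2) = (p - 4)*(p + 2)^2
(3) = (q - 1)*(q + 2)*(q - 3*sqrt(2))
(4) = (l - 3)*(l - 1)*(l + 3)*(l + 5)
(5) = (n - 2)*(n + 6)^2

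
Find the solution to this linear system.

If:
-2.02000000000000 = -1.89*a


Then:
a = 1.07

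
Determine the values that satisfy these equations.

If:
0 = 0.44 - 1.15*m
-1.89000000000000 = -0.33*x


Then:
m = 0.38
x = 5.73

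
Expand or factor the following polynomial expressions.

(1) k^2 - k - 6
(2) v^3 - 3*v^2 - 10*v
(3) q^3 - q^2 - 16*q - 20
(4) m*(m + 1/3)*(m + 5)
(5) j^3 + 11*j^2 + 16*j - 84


(1) = (k - 3)*(k + 2)
(2) = v*(v - 5)*(v + 2)
(3) = (q - 5)*(q + 2)^2
(4) = m^3 + 16*m^2/3 + 5*m/3
(5) = (j - 2)*(j + 6)*(j + 7)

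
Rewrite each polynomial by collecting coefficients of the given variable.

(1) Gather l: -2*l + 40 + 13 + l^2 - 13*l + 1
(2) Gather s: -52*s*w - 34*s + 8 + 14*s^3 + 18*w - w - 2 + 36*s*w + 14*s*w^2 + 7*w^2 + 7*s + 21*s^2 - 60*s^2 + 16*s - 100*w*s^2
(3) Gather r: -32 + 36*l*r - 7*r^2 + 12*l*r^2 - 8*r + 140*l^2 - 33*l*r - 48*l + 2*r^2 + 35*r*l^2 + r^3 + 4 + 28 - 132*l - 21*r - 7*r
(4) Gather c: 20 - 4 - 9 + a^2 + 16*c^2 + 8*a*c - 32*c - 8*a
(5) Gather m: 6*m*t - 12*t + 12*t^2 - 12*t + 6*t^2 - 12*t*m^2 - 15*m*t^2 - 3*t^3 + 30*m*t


(1) = l^2 - 15*l + 54
(2) = 14*s^3 + s^2*(-100*w - 39) + s*(14*w^2 - 16*w - 11) + 7*w^2 + 17*w + 6
(3) = 140*l^2 - 180*l + r^3 + r^2*(12*l - 5) + r*(35*l^2 + 3*l - 36)
(4) = a^2 - 8*a + 16*c^2 + c*(8*a - 32) + 7
(5) = -12*m^2*t + m*(-15*t^2 + 36*t) - 3*t^3 + 18*t^2 - 24*t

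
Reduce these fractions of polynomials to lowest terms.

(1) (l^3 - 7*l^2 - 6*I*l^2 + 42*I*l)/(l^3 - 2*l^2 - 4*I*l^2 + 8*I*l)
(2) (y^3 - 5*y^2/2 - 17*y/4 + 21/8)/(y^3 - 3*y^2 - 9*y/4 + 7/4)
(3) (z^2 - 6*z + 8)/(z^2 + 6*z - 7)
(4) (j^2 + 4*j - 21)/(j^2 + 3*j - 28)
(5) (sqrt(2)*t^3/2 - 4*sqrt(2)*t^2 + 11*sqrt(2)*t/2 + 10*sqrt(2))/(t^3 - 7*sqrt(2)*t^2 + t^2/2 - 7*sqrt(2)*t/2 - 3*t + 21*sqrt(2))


(1) = (l^2 + l*(-7 - 6*I) + 42*I)/(l^2 + l*(-2 - 4*I) + 8*I)
(2) = (2*y + 3)/(2*y + 2)
(3) = (z^2 - 6*z + 8)/(z^2 + 6*z - 7)
(4) = (j - 3)/(j - 4)
(5) = (2*sqrt(2)*t^3 - 16*sqrt(2)*t^2 + 22*sqrt(2)*t + 40*sqrt(2))/(4*t^3 + t^2*(2 - 28*sqrt(2)) + t*(-14*sqrt(2) - 12) + 84*sqrt(2))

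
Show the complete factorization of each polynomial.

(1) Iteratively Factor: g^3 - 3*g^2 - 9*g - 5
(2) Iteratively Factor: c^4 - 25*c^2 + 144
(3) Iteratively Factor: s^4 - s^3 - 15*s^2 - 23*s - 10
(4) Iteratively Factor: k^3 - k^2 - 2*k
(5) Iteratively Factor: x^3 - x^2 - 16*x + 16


(1) = (g + 1)*(g^2 - 4*g - 5) = (g + 1)^2*(g - 5)
(2) = (c + 4)*(c^3 - 4*c^2 - 9*c + 36) = (c - 4)*(c + 4)*(c^2 - 9) = (c - 4)*(c + 3)*(c + 4)*(c - 3)
(3) = (s + 1)*(s^3 - 2*s^2 - 13*s - 10) = (s + 1)*(s + 2)*(s^2 - 4*s - 5) = (s - 5)*(s + 1)*(s + 2)*(s + 1)
(4) = (k + 1)*(k^2 - 2*k) = (k - 2)*(k + 1)*(k)
(5) = (x + 4)*(x^2 - 5*x + 4) = (x - 1)*(x + 4)*(x - 4)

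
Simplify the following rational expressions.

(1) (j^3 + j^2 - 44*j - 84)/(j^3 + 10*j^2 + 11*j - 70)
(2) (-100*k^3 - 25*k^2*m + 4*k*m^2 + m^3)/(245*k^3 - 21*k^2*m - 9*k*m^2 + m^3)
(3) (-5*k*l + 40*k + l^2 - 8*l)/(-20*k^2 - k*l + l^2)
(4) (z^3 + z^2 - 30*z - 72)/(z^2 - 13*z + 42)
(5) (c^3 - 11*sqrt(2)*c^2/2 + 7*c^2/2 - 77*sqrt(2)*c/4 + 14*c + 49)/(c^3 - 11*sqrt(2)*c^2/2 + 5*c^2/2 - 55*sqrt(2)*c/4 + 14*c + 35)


(1) = (j^3 + j^2 - 44*j - 84)/(j^3 + 10*j^2 + 11*j - 70)
(2) = (-20*k^2 - k*m + m^2)/(49*k^2 - 14*k*m + m^2)
(3) = (l - 8)/(4*k + l)
(4) = (z^2 + 7*z + 12)/(z - 7)
(5) = (16*c + 56)/(16*c + 40)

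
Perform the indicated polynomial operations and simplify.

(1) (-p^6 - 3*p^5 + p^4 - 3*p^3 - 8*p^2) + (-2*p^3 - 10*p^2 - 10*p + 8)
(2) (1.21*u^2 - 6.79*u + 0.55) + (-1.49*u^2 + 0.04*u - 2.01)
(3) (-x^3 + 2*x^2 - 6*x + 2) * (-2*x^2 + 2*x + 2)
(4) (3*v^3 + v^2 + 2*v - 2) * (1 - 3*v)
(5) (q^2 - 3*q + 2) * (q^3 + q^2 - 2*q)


(1) = -p^6 - 3*p^5 + p^4 - 5*p^3 - 18*p^2 - 10*p + 8
(2) = -0.28*u^2 - 6.75*u - 1.46
(3) = 2*x^5 - 6*x^4 + 14*x^3 - 12*x^2 - 8*x + 4
(4) = -9*v^4 - 5*v^2 + 8*v - 2
(5) = q^5 - 2*q^4 - 3*q^3 + 8*q^2 - 4*q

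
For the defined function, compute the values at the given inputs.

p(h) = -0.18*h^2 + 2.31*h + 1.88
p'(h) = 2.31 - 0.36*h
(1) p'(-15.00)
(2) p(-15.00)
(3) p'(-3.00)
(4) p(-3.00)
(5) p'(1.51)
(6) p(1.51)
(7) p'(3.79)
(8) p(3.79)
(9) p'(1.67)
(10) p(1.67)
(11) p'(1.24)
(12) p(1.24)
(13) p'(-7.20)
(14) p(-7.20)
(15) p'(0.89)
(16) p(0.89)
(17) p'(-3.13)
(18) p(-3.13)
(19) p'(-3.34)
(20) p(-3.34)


(1) = 7.71
(2) = -73.27
(3) = 3.39
(4) = -6.67
(5) = 1.77
(6) = 4.96
(7) = 0.95
(8) = 8.05
(9) = 1.71
(10) = 5.24
(11) = 1.86
(12) = 4.47
(13) = 4.90
(14) = -24.08
(15) = 1.99
(16) = 3.79
(17) = 3.44
(18) = -7.11
(19) = 3.51
(20) = -7.84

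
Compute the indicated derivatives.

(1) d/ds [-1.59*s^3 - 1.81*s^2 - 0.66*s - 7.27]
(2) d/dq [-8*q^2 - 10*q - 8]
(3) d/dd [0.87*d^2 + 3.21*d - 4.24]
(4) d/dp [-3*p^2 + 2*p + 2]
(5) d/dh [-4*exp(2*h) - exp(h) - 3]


(1) = -4.77*s^2 - 3.62*s - 0.66
(2) = -16*q - 10
(3) = 1.74*d + 3.21
(4) = 2 - 6*p
(5) = (-8*exp(h) - 1)*exp(h)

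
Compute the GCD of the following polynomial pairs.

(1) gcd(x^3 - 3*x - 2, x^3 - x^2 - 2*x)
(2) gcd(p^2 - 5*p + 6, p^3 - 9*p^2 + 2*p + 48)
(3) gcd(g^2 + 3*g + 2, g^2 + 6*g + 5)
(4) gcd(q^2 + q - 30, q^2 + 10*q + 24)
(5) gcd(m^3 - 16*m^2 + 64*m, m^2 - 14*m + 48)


(1) = gcd((x - 2)*(x + 1)^2, x*(x - 2)*(x + 1)) = x^2 - x - 2
(2) = p - 3
(3) = gcd((g + 1)*(g + 2), (g + 1)*(g + 5)) = g + 1
(4) = gcd((q - 5)*(q + 6), (q + 4)*(q + 6)) = q + 6
(5) = m - 8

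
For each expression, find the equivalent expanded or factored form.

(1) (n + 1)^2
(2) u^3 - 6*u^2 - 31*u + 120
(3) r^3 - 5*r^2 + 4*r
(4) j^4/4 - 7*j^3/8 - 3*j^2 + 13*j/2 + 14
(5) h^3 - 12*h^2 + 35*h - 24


(1) = n^2 + 2*n + 1
(2) = (u - 8)*(u - 3)*(u + 5)
(3) = r*(r - 4)*(r - 1)
(4) = (j/2 + 1)^2*(j - 4)*(j - 7/2)
(5) = (h - 8)*(h - 3)*(h - 1)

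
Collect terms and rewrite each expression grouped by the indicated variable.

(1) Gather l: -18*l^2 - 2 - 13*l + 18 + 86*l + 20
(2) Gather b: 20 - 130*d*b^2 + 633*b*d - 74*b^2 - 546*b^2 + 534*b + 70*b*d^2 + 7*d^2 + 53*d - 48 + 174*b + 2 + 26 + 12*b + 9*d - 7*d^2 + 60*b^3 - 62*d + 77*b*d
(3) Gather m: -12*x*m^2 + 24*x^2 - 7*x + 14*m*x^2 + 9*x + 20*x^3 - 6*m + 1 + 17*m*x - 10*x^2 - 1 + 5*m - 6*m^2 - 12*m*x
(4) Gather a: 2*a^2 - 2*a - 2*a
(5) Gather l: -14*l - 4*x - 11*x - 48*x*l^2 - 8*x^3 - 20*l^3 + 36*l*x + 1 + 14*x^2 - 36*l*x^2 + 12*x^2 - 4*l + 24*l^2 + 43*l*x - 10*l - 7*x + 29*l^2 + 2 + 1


(1) = -18*l^2 + 73*l + 36
(2) = 60*b^3 + b^2*(-130*d - 620) + b*(70*d^2 + 710*d + 720)
(3) = m^2*(-12*x - 6) + m*(14*x^2 + 5*x - 1) + 20*x^3 + 14*x^2 + 2*x
(4) = 2*a^2 - 4*a
(5) = -20*l^3 + l^2*(53 - 48*x) + l*(-36*x^2 + 79*x - 28) - 8*x^3 + 26*x^2 - 22*x + 4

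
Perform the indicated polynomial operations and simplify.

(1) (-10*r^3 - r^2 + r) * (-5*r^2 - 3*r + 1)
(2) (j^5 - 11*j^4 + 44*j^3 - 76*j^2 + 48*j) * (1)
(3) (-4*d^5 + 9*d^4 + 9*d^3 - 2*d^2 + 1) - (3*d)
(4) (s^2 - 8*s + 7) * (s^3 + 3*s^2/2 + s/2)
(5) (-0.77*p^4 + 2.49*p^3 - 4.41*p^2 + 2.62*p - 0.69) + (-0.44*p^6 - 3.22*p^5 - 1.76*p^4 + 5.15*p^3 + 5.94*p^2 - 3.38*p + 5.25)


(1) = 50*r^5 + 35*r^4 - 12*r^3 - 4*r^2 + r
(2) = j^5 - 11*j^4 + 44*j^3 - 76*j^2 + 48*j
(3) = -4*d^5 + 9*d^4 + 9*d^3 - 2*d^2 - 3*d + 1
(4) = s^5 - 13*s^4/2 - 9*s^3/2 + 13*s^2/2 + 7*s/2
(5) = -0.44*p^6 - 3.22*p^5 - 2.53*p^4 + 7.64*p^3 + 1.53*p^2 - 0.76*p + 4.56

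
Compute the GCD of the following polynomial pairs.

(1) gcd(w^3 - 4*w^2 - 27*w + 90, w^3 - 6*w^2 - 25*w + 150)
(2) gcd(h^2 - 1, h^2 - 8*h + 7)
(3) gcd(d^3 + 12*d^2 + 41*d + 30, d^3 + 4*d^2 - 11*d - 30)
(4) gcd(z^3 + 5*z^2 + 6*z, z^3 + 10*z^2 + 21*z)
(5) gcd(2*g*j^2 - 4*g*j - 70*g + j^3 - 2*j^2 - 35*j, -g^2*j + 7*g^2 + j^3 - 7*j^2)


(1) = gcd((w - 6)*(w - 3)*(w + 5), (w - 6)*(w - 5)*(w + 5)) = w^2 - w - 30
(2) = h - 1
(3) = d + 5
(4) = z^2 + 3*z
(5) = j - 7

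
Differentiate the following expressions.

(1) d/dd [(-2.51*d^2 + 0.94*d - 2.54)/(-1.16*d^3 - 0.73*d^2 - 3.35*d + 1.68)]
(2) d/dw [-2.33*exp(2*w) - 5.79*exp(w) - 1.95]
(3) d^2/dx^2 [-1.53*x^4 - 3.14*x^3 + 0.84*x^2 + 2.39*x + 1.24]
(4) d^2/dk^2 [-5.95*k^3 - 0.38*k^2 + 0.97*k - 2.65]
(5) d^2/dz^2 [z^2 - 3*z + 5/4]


(1) = (-2.9116*d^4 + 2.1808*d^3 + 0.2555*d^2 - 12.142*d - 6.9298)/(1.3456*d^6 + 1.6936*d^5 + 8.3049*d^4 + 0.9934*d^3 + 8.7697*d^2 - 11.256*d + 2.8224)
(2) = (-4.66*exp(w) - 5.79)*exp(w)
(3) = -18.36*x^2 - 18.84*x + 1.68
(4) = -35.7*k - 0.76
(5) = 2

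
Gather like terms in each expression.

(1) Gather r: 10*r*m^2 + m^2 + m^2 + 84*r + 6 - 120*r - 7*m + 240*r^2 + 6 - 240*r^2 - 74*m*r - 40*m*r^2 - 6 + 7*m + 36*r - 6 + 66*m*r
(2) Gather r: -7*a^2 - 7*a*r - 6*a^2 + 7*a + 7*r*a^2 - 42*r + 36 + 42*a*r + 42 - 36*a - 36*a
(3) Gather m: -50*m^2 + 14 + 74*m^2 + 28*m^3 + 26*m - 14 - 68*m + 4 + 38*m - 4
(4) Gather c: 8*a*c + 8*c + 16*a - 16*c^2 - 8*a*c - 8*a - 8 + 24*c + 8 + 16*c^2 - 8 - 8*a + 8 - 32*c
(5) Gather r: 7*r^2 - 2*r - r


(1) = 2*m^2 - 40*m*r^2 + r*(10*m^2 - 8*m)
(2) = -13*a^2 - 65*a + r*(7*a^2 + 35*a - 42) + 78
(3) = 28*m^3 + 24*m^2 - 4*m
(4) = 0
(5) = 7*r^2 - 3*r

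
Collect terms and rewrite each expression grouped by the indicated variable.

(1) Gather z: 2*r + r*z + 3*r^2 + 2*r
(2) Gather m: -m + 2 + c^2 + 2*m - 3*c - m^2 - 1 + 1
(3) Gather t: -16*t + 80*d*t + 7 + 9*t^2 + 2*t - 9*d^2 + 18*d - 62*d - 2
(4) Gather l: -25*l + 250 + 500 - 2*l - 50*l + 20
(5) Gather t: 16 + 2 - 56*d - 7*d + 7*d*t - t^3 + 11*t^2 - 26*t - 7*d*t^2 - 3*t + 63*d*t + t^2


(1) = 3*r^2 + r*z + 4*r
(2) = c^2 - 3*c - m^2 + m + 2
(3) = -9*d^2 - 44*d + 9*t^2 + t*(80*d - 14) + 5
(4) = 770 - 77*l
(5) = -63*d - t^3 + t^2*(12 - 7*d) + t*(70*d - 29) + 18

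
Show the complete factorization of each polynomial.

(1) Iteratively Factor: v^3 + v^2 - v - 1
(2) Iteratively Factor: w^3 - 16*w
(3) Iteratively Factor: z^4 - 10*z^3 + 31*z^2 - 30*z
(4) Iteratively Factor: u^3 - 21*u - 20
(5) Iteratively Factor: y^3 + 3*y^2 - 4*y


(1) = (v + 1)*(v^2 - 1) = (v - 1)*(v + 1)*(v + 1)
(2) = (w - 4)*(w^2 + 4*w) = (w - 4)*(w + 4)*(w)
(3) = (z - 2)*(z^3 - 8*z^2 + 15*z) = z*(z - 2)*(z^2 - 8*z + 15) = z*(z - 5)*(z - 2)*(z - 3)
(4) = (u + 1)*(u^2 - u - 20) = (u - 5)*(u + 1)*(u + 4)
(5) = (y)*(y^2 + 3*y - 4) = y*(y + 4)*(y - 1)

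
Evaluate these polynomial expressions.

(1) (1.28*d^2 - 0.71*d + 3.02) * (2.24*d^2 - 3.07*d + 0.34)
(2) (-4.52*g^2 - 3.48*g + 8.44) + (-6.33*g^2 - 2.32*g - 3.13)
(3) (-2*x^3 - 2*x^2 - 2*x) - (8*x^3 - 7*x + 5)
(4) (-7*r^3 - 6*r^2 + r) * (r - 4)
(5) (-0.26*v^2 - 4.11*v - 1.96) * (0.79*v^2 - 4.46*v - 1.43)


(1) = 2.8672*d^4 - 5.52*d^3 + 9.3797*d^2 - 9.5128*d + 1.0268
(2) = -10.85*g^2 - 5.8*g + 5.31
(3) = -10*x^3 - 2*x^2 + 5*x - 5
(4) = -7*r^4 + 22*r^3 + 25*r^2 - 4*r
(5) = -0.2054*v^4 - 2.0873*v^3 + 17.154*v^2 + 14.6189*v + 2.8028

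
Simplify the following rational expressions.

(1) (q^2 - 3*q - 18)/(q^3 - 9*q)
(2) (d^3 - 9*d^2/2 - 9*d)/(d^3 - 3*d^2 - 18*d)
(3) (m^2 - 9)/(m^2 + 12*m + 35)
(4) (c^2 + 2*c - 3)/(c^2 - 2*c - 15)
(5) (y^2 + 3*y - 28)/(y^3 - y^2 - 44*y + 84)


(1) = (q - 6)/(q^2 - 3*q)
(2) = (2*d + 3)/(2*d + 6)
(3) = (m^2 - 9)/(m^2 + 12*m + 35)
(4) = (c - 1)/(c - 5)
(5) = (y - 4)/(y^2 - 8*y + 12)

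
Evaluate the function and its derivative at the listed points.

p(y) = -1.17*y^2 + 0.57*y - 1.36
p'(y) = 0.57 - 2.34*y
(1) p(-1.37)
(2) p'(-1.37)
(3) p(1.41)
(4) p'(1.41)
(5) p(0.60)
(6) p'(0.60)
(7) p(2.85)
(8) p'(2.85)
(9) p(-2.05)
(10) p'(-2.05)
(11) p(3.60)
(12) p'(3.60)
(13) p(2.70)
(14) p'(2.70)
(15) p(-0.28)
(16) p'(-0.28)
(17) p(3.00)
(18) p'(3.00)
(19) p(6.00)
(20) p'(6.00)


(1) = -4.34
(2) = 3.78
(3) = -2.88
(4) = -2.73
(5) = -1.44
(6) = -0.83
(7) = -9.24
(8) = -6.10
(9) = -7.45
(10) = 5.37
(11) = -14.47
(12) = -7.85
(13) = -8.35
(14) = -5.75
(15) = -1.61
(16) = 1.23
(17) = -10.18
(18) = -6.45
(19) = -40.06
(20) = -13.47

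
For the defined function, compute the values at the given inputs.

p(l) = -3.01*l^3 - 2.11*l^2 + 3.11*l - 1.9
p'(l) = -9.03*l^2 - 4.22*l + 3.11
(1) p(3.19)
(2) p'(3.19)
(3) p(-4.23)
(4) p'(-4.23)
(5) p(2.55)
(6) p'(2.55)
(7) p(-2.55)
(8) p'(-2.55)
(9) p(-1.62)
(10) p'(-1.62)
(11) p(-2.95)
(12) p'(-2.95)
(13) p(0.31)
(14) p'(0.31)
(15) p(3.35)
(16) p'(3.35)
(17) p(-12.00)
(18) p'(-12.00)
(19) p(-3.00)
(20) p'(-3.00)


(1) = -111.16
(2) = -102.24
(3) = 175.01
(4) = -140.61
(5) = -57.60
(6) = -66.37
(7) = 26.36
(8) = -44.85
(9) = 0.32
(10) = -13.75
(11) = 47.84
(12) = -63.02
(13) = -1.23
(14) = 0.93
(15) = -128.32
(16) = -112.37
(17) = 4858.22
(18) = -1246.57
(19) = 51.05
(20) = -65.50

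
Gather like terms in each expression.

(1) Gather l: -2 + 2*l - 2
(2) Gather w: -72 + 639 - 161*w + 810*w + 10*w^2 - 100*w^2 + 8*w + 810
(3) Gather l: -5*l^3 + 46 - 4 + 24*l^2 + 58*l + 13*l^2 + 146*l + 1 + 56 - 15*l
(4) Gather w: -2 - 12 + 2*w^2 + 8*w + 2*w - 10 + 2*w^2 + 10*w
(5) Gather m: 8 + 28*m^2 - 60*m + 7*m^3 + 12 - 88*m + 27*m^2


(1) = 2*l - 4
(2) = -90*w^2 + 657*w + 1377
(3) = -5*l^3 + 37*l^2 + 189*l + 99
(4) = 4*w^2 + 20*w - 24
(5) = 7*m^3 + 55*m^2 - 148*m + 20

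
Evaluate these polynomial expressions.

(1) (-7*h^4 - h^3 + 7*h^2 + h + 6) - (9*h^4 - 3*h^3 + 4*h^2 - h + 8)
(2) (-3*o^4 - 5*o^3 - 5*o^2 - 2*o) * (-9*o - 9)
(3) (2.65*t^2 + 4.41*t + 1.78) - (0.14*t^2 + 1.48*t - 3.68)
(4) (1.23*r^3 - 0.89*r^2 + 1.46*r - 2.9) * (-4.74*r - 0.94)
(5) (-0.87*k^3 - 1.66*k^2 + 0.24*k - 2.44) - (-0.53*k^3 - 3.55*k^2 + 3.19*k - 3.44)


(1) = -16*h^4 + 2*h^3 + 3*h^2 + 2*h - 2
(2) = 27*o^5 + 72*o^4 + 90*o^3 + 63*o^2 + 18*o
(3) = 2.51*t^2 + 2.93*t + 5.46
(4) = -5.8302*r^4 + 3.0624*r^3 - 6.0838*r^2 + 12.3736*r + 2.726
(5) = -0.34*k^3 + 1.89*k^2 - 2.95*k + 1.0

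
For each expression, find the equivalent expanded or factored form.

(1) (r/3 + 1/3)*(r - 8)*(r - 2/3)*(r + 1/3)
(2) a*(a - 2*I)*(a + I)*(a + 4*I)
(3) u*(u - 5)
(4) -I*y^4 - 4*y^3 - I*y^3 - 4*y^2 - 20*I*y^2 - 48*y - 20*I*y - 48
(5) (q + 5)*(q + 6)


(1) = r^4/3 - 22*r^3/9 - 53*r^2/27 + 38*r/27 + 16/27
(2) = a^4 + 3*I*a^3 + 6*a^2 + 8*I*a
(3) = u^2 - 5*u
(4) = (y - 6*I)*(y - 2*I)*(y + 4*I)*(-I*y - I)
(5) = q^2 + 11*q + 30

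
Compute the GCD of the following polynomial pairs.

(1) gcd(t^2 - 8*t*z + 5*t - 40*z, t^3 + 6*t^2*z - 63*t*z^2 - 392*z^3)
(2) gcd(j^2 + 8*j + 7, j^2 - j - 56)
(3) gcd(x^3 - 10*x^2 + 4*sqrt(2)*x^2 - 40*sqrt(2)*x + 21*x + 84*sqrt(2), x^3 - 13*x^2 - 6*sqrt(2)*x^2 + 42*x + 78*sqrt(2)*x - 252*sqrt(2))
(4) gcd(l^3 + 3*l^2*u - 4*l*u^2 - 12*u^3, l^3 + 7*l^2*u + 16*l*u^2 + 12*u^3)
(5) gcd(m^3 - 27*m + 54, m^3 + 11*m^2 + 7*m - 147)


(1) = -t + 8*z
(2) = gcd((j + 1)*(j + 7), (j - 8)*(j + 7)) = j + 7
(3) = gcd((x - 7)*(x - 3)*(x + 4*sqrt(2)), (x - 7)*(x - 6)*(x - 6*sqrt(2))) = x - 7
(4) = gcd((l - 2*u)*(l + 2*u)*(l + 3*u), (l + 2*u)^2*(l + 3*u)) = l^2 + 5*l*u + 6*u^2
(5) = m - 3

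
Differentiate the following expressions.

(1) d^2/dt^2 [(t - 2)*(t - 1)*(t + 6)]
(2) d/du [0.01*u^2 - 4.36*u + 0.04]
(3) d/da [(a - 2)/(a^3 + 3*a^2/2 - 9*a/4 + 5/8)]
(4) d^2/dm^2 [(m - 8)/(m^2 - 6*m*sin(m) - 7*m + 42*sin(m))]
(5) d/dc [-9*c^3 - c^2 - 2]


(1) = 6*t + 6
(2) = 0.02*u - 4.36
(3) = 8*(-8*a^2 + 14*a + 31)/(32*a^5 + 112*a^4 - 16*a^3 - 184*a^2 + 130*a - 25)
(4) = 2*((m - 8)*(6*m*cos(m) - 2*m + 6*sin(m) - 42*cos(m) + 7)^2 + 3*(m^2 - 6*m*sin(m) - 7*m + 42*sin(m))*(-m^2*sin(m) + 15*m*sin(m) + 4*m*cos(m) - m - 54*sin(m) - 30*cos(m) + 5))/((m - 7)^3*(m - 6*sin(m))^3)
(5) = c*(-27*c - 2)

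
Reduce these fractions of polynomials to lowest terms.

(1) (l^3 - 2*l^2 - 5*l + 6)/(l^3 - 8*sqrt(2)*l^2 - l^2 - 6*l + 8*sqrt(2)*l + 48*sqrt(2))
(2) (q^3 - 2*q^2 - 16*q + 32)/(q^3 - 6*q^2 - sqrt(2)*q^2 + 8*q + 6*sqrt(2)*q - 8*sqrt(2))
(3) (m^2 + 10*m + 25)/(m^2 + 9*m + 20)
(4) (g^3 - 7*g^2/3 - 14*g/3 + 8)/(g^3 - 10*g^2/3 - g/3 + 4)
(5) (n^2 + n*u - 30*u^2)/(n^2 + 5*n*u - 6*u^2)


(1) = (l - 1)/(l - 8*sqrt(2))
(2) = (q + 4)/(q - sqrt(2))
(3) = (m + 5)/(m + 4)
(4) = (g + 2)/(g + 1)
(5) = (-n + 5*u)/(-n + u)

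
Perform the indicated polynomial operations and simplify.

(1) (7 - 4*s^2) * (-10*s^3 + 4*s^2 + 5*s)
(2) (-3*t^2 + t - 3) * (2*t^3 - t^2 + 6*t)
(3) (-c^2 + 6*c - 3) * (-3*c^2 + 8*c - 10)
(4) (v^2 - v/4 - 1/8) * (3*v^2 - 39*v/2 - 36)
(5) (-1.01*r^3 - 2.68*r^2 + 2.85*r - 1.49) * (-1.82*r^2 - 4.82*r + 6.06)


(1) = 40*s^5 - 16*s^4 - 90*s^3 + 28*s^2 + 35*s
(2) = -6*t^5 + 5*t^4 - 25*t^3 + 9*t^2 - 18*t
(3) = 3*c^4 - 26*c^3 + 67*c^2 - 84*c + 30
(4) = 3*v^4 - 81*v^3/4 - 63*v^2/2 + 183*v/16 + 9/2
(5) = 1.8382*r^5 + 9.7458*r^4 + 1.61*r^3 - 27.266*r^2 + 24.4528*r - 9.0294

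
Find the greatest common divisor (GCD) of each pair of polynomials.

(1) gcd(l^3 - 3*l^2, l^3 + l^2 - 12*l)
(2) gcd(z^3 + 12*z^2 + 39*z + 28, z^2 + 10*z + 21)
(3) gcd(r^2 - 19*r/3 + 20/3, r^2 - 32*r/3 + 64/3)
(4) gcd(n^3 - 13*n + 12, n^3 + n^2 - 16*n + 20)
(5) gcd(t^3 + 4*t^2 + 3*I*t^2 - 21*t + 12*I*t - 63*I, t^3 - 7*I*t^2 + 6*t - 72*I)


(1) = gcd(l^2*(l - 3), l*(l - 3)*(l + 4)) = l^2 - 3*l
(2) = z + 7
(3) = gcd((r - 5)*(r - 4/3), (r - 8)*(r - 8/3)) = 1
(4) = gcd((n - 3)*(n - 1)*(n + 4), (n - 2)^2*(n + 5)) = 1
(5) = t + 3*I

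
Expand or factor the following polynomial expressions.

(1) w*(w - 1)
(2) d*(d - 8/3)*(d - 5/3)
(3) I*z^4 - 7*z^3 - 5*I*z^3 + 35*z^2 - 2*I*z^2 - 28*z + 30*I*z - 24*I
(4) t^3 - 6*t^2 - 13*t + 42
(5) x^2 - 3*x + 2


(1) = w^2 - w
(2) = d^3 - 13*d^2/3 + 40*d/9
(3) = (z - 4)*(z + I)*(z + 6*I)*(I*z - I)
(4) = (t - 7)*(t - 2)*(t + 3)
(5) = (x - 2)*(x - 1)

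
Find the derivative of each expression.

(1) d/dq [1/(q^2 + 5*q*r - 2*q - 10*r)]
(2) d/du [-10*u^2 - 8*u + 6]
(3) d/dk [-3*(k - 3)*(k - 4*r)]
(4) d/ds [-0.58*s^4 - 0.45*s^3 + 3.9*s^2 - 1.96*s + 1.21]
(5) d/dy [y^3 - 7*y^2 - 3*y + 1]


(1) = (-2*q - 5*r + 2)/(q^2 + 5*q*r - 2*q - 10*r)^2
(2) = -20*u - 8
(3) = -6*k + 12*r + 9
(4) = -2.32*s^3 - 1.35*s^2 + 7.8*s - 1.96
(5) = 3*y^2 - 14*y - 3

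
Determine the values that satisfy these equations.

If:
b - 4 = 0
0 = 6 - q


Then:
b = 4
q = 6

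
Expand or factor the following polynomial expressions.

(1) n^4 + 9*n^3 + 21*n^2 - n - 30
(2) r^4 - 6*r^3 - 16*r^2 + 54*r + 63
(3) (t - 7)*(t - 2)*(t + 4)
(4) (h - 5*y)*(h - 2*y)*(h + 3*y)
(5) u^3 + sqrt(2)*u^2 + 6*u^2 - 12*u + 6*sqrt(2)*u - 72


(1) = (n - 1)*(n + 2)*(n + 3)*(n + 5)
(2) = (r - 7)*(r - 3)*(r + 1)*(r + 3)
(3) = t^3 - 5*t^2 - 22*t + 56
(4) = h^3 - 4*h^2*y - 11*h*y^2 + 30*y^3
(5) = (u + 6)*(u - 2*sqrt(2))*(u + 3*sqrt(2))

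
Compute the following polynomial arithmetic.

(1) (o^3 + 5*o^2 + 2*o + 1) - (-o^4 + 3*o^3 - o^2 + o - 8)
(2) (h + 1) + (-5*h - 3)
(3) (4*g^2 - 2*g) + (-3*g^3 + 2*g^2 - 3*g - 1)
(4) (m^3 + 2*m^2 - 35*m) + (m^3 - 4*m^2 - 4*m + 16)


(1) = o^4 - 2*o^3 + 6*o^2 + o + 9
(2) = -4*h - 2
(3) = -3*g^3 + 6*g^2 - 5*g - 1
(4) = 2*m^3 - 2*m^2 - 39*m + 16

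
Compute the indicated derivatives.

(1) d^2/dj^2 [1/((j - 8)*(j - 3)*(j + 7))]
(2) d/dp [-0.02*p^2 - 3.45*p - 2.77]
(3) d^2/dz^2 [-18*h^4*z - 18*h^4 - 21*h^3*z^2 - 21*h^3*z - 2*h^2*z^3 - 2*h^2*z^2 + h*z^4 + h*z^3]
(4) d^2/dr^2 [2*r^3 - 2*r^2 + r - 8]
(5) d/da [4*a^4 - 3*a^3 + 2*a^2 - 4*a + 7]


(1) = 2*(6*j^4 - 32*j^3 - 111*j^2 + 132*j + 3481)/(j^9 - 12*j^8 - 111*j^7 + 1712*j^6 + 1851*j^5 - 79068*j^4 + 149491*j^3 + 1077048*j^2 - 4487616*j + 4741632)
(2) = -0.04*p - 3.45
(3) = 2*h*(-21*h^2 - 6*h*z - 2*h + 6*z^2 + 3*z)
(4) = 12*r - 4
(5) = 16*a^3 - 9*a^2 + 4*a - 4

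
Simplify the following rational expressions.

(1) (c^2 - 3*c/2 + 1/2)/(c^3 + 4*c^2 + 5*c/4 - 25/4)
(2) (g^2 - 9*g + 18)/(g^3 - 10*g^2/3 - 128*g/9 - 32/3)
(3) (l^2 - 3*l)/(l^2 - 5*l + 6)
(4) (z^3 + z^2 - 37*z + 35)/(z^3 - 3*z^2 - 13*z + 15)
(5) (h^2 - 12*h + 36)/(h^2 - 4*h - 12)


(1) = (4*c - 2)/(4*c^2 + 20*c + 25)
(2) = (9*g - 27)/(9*g^2 + 24*g + 16)
(3) = l/(l - 2)
(4) = (z + 7)/(z + 3)
(5) = (h - 6)/(h + 2)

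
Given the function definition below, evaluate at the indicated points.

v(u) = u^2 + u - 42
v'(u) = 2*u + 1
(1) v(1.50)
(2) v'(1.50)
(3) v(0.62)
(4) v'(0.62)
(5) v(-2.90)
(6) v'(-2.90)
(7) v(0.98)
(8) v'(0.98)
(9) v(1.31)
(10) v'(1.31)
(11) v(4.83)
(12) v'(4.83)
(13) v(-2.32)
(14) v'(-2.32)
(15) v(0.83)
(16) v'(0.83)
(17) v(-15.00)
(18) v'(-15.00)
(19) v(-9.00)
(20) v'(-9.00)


(1) = -38.25
(2) = 4.00
(3) = -41.00
(4) = 2.24
(5) = -36.49
(6) = -4.80
(7) = -40.06
(8) = 2.96
(9) = -38.97
(10) = 3.62
(11) = -13.84
(12) = 10.66
(13) = -38.94
(14) = -3.64
(15) = -40.48
(16) = 2.66
(17) = 168.00
(18) = -29.00
(19) = 30.00
(20) = -17.00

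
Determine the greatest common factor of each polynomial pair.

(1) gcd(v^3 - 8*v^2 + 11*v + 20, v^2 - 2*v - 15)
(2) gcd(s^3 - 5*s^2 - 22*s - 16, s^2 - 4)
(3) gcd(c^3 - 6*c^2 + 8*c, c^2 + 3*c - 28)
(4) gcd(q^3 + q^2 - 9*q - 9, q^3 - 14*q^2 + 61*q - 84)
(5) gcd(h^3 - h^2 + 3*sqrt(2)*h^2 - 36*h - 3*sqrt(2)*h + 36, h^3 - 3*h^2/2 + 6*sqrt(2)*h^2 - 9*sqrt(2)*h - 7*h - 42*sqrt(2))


(1) = gcd((v - 5)*(v - 4)*(v + 1), (v - 5)*(v + 3)) = v - 5
(2) = s + 2
(3) = gcd(c*(c - 4)*(c - 2), (c - 4)*(c + 7)) = c - 4
(4) = gcd((q - 3)*(q + 1)*(q + 3), (q - 7)*(q - 4)*(q - 3)) = q - 3
(5) = h + 6*sqrt(2)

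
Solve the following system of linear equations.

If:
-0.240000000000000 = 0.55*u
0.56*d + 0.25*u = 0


Then:
d = 0.19
u = -0.44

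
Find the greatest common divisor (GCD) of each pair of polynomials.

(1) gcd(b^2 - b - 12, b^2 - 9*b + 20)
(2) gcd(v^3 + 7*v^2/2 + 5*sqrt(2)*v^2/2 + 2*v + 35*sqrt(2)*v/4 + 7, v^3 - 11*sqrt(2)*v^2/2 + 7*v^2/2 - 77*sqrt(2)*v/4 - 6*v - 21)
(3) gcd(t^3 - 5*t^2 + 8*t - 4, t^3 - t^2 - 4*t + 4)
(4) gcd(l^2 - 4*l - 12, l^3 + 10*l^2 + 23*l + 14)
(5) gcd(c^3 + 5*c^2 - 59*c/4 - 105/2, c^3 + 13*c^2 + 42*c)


(1) = b - 4
(2) = v^2 + v*(sqrt(2)/2 + 7/2) + 7*sqrt(2)/4
(3) = t^2 - 3*t + 2
(4) = l + 2
(5) = c + 6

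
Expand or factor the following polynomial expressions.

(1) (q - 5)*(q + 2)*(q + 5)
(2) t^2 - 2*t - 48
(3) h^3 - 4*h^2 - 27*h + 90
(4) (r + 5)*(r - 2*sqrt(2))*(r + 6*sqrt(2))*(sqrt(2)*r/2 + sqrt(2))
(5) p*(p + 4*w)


(1) = q^3 + 2*q^2 - 25*q - 50
(2) = (t - 8)*(t + 6)
(3) = (h - 6)*(h - 3)*(h + 5)
(4) = sqrt(2)*r^4/2 + 4*r^3 + 7*sqrt(2)*r^3/2 - 7*sqrt(2)*r^2 + 28*r^2 - 84*sqrt(2)*r + 40*r - 120*sqrt(2)
(5) = p^2 + 4*p*w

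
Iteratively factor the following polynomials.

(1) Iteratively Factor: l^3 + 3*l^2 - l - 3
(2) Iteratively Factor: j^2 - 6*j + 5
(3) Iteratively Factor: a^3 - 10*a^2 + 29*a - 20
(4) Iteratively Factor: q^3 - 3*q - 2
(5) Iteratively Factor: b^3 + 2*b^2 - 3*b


(1) = (l - 1)*(l^2 + 4*l + 3) = (l - 1)*(l + 1)*(l + 3)
(2) = (j - 1)*(j - 5)
(3) = (a - 4)*(a^2 - 6*a + 5) = (a - 4)*(a - 1)*(a - 5)
(4) = (q + 1)*(q^2 - q - 2) = (q + 1)^2*(q - 2)
(5) = (b - 1)*(b^2 + 3*b) = (b - 1)*(b + 3)*(b)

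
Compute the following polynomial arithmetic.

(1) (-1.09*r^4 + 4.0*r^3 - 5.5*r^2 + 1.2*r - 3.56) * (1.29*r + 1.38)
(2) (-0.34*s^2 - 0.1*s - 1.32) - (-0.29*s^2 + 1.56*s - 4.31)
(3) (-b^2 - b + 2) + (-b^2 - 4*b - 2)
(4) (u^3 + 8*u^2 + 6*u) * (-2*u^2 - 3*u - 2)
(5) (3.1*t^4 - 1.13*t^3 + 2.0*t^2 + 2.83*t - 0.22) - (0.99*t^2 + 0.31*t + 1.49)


(1) = -1.4061*r^5 + 3.6558*r^4 - 1.575*r^3 - 6.042*r^2 - 2.9364*r - 4.9128
(2) = -0.05*s^2 - 1.66*s + 2.99
(3) = -2*b^2 - 5*b
(4) = -2*u^5 - 19*u^4 - 38*u^3 - 34*u^2 - 12*u
(5) = 3.1*t^4 - 1.13*t^3 + 1.01*t^2 + 2.52*t - 1.71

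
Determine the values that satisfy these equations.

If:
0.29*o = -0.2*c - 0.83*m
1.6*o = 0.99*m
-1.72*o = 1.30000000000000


Then:
c = 6.17
m = -1.22
o = -0.76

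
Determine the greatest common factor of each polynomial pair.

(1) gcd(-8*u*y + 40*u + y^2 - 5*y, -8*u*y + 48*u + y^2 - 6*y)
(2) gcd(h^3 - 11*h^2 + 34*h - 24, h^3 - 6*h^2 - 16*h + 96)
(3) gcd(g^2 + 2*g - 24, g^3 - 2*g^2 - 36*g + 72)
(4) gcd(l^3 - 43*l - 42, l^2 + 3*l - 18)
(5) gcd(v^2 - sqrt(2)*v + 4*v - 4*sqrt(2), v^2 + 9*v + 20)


(1) = gcd((-8*u + y)*(y - 5), (-8*u + y)*(y - 6)) = -8*u + y
(2) = gcd((h - 6)*(h - 4)*(h - 1), (h - 6)*(h - 4)*(h + 4)) = h^2 - 10*h + 24
(3) = g + 6
(4) = gcd((l - 7)*(l + 1)*(l + 6), (l - 3)*(l + 6)) = l + 6
(5) = gcd((v + 4)*(v - sqrt(2)), (v + 4)*(v + 5)) = v + 4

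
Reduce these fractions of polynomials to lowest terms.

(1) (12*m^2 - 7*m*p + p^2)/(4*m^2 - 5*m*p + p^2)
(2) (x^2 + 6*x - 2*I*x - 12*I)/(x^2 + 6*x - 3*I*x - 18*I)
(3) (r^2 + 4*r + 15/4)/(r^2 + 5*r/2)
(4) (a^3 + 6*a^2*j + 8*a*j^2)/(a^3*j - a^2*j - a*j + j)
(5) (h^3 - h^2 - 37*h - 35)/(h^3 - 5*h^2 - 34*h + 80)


(1) = (-3*m + p)/(-m + p)
(2) = (x - 2*I)/(x - 3*I)
(3) = (2*r + 3)/(2*r)
(4) = (a^3 + 6*a^2*j + 8*a*j^2)/(a^3*j - a^2*j - a*j + j)
(5) = (h^2 - 6*h - 7)/(h^2 - 10*h + 16)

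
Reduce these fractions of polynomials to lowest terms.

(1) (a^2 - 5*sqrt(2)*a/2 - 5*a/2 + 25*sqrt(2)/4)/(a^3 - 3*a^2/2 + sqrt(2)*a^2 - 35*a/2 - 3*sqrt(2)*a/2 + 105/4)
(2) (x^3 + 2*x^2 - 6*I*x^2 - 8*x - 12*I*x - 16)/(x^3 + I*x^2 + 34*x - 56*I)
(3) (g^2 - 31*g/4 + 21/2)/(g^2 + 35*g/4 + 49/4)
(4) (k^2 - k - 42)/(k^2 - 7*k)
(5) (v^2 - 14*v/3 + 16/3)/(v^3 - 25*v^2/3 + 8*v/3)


(1) = (16*a - 40)/(16*a^2 + a*(-24 + 56*sqrt(2)) - 84*sqrt(2))
(2) = (x + 2)/(x + 7*I)
(3) = (4*g^2 - 31*g + 42)/(4*g^2 + 35*g + 49)
(4) = (k + 6)/k
(5) = (3*v^2 - 14*v + 16)/(3*v^3 - 25*v^2 + 8*v)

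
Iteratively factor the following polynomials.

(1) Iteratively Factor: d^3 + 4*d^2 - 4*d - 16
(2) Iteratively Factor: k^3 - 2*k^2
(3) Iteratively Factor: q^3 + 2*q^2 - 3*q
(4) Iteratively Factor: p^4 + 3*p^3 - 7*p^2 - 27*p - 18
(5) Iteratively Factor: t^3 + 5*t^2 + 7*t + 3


(1) = (d + 4)*(d^2 - 4) = (d + 2)*(d + 4)*(d - 2)
(2) = (k - 2)*(k^2) = k*(k - 2)*(k)
(3) = (q - 1)*(q^2 + 3*q) = (q - 1)*(q + 3)*(q)
(4) = (p - 3)*(p^3 + 6*p^2 + 11*p + 6) = (p - 3)*(p + 1)*(p^2 + 5*p + 6) = (p - 3)*(p + 1)*(p + 3)*(p + 2)
(5) = (t + 1)*(t^2 + 4*t + 3) = (t + 1)^2*(t + 3)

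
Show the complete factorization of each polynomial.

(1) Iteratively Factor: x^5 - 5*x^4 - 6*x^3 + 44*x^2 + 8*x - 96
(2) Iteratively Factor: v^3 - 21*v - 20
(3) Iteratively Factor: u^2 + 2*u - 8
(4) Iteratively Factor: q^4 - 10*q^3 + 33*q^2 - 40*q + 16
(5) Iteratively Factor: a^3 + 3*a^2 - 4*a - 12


(1) = (x + 2)*(x^4 - 7*x^3 + 8*x^2 + 28*x - 48) = (x - 2)*(x + 2)*(x^3 - 5*x^2 - 2*x + 24) = (x - 3)*(x - 2)*(x + 2)*(x^2 - 2*x - 8) = (x - 4)*(x - 3)*(x - 2)*(x + 2)*(x + 2)
(2) = (v + 4)*(v^2 - 4*v - 5) = (v + 1)*(v + 4)*(v - 5)
(3) = (u - 2)*(u + 4)
(4) = (q - 4)*(q^3 - 6*q^2 + 9*q - 4) = (q - 4)^2*(q^2 - 2*q + 1) = (q - 4)^2*(q - 1)*(q - 1)
(5) = (a + 3)*(a^2 - 4) = (a + 2)*(a + 3)*(a - 2)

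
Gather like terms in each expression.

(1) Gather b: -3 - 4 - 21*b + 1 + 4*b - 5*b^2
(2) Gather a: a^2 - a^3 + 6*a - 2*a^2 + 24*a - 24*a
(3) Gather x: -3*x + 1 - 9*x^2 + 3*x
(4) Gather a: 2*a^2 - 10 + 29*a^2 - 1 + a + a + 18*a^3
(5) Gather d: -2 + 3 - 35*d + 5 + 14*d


(1) = -5*b^2 - 17*b - 6
(2) = -a^3 - a^2 + 6*a
(3) = 1 - 9*x^2
(4) = 18*a^3 + 31*a^2 + 2*a - 11
(5) = 6 - 21*d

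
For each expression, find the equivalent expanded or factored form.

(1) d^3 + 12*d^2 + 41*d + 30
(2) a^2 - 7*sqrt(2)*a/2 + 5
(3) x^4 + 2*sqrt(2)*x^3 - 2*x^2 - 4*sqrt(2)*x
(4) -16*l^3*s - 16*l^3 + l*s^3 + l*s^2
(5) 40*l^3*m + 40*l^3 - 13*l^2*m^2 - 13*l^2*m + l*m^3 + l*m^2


(1) = (d + 1)*(d + 5)*(d + 6)
(2) = (a - 5*sqrt(2)/2)*(a - sqrt(2))
(3) = x*(x - sqrt(2))*(x + sqrt(2))*(x + 2*sqrt(2))
(4) = (-4*l + s)*(4*l + s)*(l*s + l)
(5) = (-8*l + m)*(-5*l + m)*(l*m + l)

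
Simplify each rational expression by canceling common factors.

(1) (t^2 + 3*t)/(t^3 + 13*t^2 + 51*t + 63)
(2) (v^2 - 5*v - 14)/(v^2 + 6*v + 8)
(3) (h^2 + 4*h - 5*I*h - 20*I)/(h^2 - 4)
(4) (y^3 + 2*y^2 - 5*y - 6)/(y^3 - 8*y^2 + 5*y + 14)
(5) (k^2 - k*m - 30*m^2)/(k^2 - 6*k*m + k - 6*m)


(1) = t/(t^2 + 10*t + 21)
(2) = (v - 7)/(v + 4)
(3) = (h^2 + h*(4 - 5*I) - 20*I)/(h^2 - 4)
(4) = (y + 3)/(y - 7)
(5) = (k + 5*m)/(k + 1)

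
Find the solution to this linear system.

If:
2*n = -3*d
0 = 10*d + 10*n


Then:
d = 0
n = 0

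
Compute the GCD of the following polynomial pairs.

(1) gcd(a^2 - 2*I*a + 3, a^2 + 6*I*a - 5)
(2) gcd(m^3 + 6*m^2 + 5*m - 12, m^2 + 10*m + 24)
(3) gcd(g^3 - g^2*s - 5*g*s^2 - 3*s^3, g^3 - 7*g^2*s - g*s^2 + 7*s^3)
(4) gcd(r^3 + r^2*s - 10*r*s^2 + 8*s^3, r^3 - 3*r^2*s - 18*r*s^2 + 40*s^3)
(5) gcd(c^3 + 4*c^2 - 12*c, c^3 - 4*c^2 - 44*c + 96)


(1) = gcd((a - 3*I)*(a + I), (a + I)*(a + 5*I)) = a + I
(2) = gcd((m - 1)*(m + 3)*(m + 4), (m + 4)*(m + 6)) = m + 4
(3) = g + s
(4) = r^2 + 2*r*s - 8*s^2
(5) = c^2 + 4*c - 12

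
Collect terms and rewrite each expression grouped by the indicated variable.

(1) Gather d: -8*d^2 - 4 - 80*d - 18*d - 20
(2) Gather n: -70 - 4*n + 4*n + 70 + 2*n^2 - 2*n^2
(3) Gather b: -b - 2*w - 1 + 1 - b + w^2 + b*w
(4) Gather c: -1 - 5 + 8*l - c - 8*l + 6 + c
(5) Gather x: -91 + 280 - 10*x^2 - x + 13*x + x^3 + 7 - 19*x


(1) = -8*d^2 - 98*d - 24
(2) = 0
(3) = b*(w - 2) + w^2 - 2*w
(4) = 0
(5) = x^3 - 10*x^2 - 7*x + 196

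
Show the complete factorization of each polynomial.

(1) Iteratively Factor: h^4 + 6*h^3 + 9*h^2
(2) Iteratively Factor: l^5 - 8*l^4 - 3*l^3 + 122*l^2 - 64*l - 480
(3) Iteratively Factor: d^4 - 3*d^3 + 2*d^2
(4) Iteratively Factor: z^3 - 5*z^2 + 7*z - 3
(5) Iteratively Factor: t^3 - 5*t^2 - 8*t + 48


(1) = (h)*(h^3 + 6*h^2 + 9*h) = h^2*(h^2 + 6*h + 9) = h^2*(h + 3)*(h + 3)
(2) = (l + 2)*(l^4 - 10*l^3 + 17*l^2 + 88*l - 240) = (l + 2)*(l + 3)*(l^3 - 13*l^2 + 56*l - 80) = (l - 4)*(l + 2)*(l + 3)*(l^2 - 9*l + 20) = (l - 4)^2*(l + 2)*(l + 3)*(l - 5)
(3) = (d - 2)*(d^3 - d^2) = (d - 2)*(d - 1)*(d^2) = d*(d - 2)*(d - 1)*(d)
(4) = (z - 1)*(z^2 - 4*z + 3) = (z - 3)*(z - 1)*(z - 1)
(5) = (t - 4)*(t^2 - t - 12) = (t - 4)^2*(t + 3)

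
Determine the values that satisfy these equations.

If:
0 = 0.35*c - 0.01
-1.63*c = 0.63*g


Then:
c = 0.03
g = -0.07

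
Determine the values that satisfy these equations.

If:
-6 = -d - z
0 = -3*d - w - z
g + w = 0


Then:
d = 6 - z
g = 18 - 2*z
w = 2*z - 18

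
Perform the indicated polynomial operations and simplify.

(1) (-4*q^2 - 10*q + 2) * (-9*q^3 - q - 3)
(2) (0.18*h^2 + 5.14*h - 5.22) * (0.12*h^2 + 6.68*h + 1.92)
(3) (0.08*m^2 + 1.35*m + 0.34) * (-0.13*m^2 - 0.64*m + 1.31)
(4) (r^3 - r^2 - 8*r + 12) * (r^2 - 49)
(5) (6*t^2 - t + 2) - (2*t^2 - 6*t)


(1) = 36*q^5 + 90*q^4 - 14*q^3 + 22*q^2 + 28*q - 6
(2) = 0.0216*h^4 + 1.8192*h^3 + 34.0544*h^2 - 25.0008*h - 10.0224
(3) = -0.0104*m^4 - 0.2267*m^3 - 0.8034*m^2 + 1.5509*m + 0.4454
(4) = r^5 - r^4 - 57*r^3 + 61*r^2 + 392*r - 588
(5) = 4*t^2 + 5*t + 2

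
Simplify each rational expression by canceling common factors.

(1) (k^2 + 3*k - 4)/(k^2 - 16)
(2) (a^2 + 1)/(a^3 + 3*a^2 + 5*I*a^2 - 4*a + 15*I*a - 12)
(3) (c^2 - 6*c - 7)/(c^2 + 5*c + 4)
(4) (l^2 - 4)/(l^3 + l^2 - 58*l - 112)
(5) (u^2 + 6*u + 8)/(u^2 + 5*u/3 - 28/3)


(1) = (k - 1)/(k - 4)
(2) = (a - I)/(a^2 + a*(3 + 4*I) + 12*I)
(3) = (c - 7)/(c + 4)
(4) = (l - 2)/(l^2 - l - 56)
(5) = (3*u + 6)/(3*u - 7)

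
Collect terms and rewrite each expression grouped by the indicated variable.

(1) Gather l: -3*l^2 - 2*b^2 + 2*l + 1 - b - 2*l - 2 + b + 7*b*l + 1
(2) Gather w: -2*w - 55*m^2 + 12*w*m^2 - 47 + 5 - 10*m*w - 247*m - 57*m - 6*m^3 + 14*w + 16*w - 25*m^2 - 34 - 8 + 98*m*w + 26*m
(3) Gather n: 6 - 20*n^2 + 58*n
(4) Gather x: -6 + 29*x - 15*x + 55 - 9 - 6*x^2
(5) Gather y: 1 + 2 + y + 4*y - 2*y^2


(1) = -2*b^2 + 7*b*l - 3*l^2
(2) = -6*m^3 - 80*m^2 - 278*m + w*(12*m^2 + 88*m + 28) - 84
(3) = -20*n^2 + 58*n + 6
(4) = -6*x^2 + 14*x + 40
(5) = -2*y^2 + 5*y + 3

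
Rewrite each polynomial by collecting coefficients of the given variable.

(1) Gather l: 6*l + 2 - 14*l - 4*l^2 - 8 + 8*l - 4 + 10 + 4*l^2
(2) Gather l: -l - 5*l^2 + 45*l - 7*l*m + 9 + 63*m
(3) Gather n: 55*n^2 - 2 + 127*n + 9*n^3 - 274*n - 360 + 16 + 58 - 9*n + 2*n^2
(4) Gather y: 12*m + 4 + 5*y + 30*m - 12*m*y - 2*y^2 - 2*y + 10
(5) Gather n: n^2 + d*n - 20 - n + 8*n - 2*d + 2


(1) = 0
(2) = -5*l^2 + l*(44 - 7*m) + 63*m + 9
(3) = 9*n^3 + 57*n^2 - 156*n - 288
(4) = 42*m - 2*y^2 + y*(3 - 12*m) + 14
(5) = -2*d + n^2 + n*(d + 7) - 18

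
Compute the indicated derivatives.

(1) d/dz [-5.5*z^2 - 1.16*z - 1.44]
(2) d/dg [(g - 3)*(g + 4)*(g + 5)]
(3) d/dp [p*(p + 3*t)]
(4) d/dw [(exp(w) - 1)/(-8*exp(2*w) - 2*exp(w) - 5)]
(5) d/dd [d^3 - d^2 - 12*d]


(1) = -11.0*z - 1.16
(2) = 3*g^2 + 12*g - 7
(3) = 2*p + 3*t
(4) = (8*exp(2*w) - 16*exp(w) - 7)*exp(w)/(64*exp(4*w) + 32*exp(3*w) + 84*exp(2*w) + 20*exp(w) + 25)
(5) = 3*d^2 - 2*d - 12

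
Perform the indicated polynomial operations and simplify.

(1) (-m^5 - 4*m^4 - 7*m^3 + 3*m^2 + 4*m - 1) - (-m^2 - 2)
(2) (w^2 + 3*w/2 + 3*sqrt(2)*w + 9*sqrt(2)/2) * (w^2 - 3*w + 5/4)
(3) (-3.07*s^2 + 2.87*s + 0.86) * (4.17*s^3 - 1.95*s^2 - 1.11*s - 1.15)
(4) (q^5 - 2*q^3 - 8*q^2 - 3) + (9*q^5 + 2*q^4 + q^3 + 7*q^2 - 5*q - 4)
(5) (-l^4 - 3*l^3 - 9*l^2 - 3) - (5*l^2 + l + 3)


(1) = -m^5 - 4*m^4 - 7*m^3 + 4*m^2 + 4*m + 1
(2) = w^4 - 3*w^3/2 + 3*sqrt(2)*w^3 - 9*sqrt(2)*w^2/2 - 13*w^2/4 - 39*sqrt(2)*w/4 + 15*w/8 + 45*sqrt(2)/8
(3) = -12.8019*s^5 + 17.9544*s^4 + 1.3974*s^3 - 1.3322*s^2 - 4.2551*s - 0.989
(4) = 10*q^5 + 2*q^4 - q^3 - q^2 - 5*q - 7
(5) = -l^4 - 3*l^3 - 14*l^2 - l - 6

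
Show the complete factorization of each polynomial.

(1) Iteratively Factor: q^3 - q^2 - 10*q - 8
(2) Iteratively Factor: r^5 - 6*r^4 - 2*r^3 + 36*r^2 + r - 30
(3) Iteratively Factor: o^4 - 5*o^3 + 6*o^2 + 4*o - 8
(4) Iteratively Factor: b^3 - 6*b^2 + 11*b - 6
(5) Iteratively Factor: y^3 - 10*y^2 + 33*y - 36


(1) = (q + 2)*(q^2 - 3*q - 4) = (q - 4)*(q + 2)*(q + 1)
(2) = (r + 2)*(r^4 - 8*r^3 + 14*r^2 + 8*r - 15) = (r + 1)*(r + 2)*(r^3 - 9*r^2 + 23*r - 15) = (r - 5)*(r + 1)*(r + 2)*(r^2 - 4*r + 3) = (r - 5)*(r - 1)*(r + 1)*(r + 2)*(r - 3)
(3) = (o - 2)*(o^3 - 3*o^2 + 4) = (o - 2)*(o + 1)*(o^2 - 4*o + 4) = (o - 2)^2*(o + 1)*(o - 2)
(4) = (b - 1)*(b^2 - 5*b + 6) = (b - 3)*(b - 1)*(b - 2)
(5) = (y - 3)*(y^2 - 7*y + 12) = (y - 3)^2*(y - 4)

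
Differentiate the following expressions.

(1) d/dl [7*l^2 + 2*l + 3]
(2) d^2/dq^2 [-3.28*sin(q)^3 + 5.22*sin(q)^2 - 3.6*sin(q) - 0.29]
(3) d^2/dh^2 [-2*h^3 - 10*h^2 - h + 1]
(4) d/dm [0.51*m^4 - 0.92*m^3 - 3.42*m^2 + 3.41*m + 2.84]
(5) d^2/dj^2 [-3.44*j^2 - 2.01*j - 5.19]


(1) = 14*l + 2
(2) = 6.06*sin(q) - 7.38*sin(3*q) + 10.44*cos(2*q)
(3) = -12*h - 20
(4) = 2.04*m^3 - 2.76*m^2 - 6.84*m + 3.41
(5) = -6.88000000000000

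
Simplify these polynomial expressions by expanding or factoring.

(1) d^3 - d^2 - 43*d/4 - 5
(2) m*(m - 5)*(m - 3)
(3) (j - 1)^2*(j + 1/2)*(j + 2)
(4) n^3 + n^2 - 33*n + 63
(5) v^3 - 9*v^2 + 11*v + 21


(1) = (d - 4)*(d + 1/2)*(d + 5/2)
(2) = m^3 - 8*m^2 + 15*m
(3) = j^4 + j^3/2 - 3*j^2 + j/2 + 1
(4) = (n - 3)^2*(n + 7)
(5) = (v - 7)*(v - 3)*(v + 1)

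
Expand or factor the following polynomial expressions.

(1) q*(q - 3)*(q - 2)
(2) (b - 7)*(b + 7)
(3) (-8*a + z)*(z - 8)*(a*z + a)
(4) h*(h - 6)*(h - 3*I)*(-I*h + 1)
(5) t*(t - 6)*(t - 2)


(1) = q^3 - 5*q^2 + 6*q
(2) = b^2 - 49
(3) = -8*a^2*z^2 + 56*a^2*z + 64*a^2 + a*z^3 - 7*a*z^2 - 8*a*z
(4) = -I*h^4 - 2*h^3 + 6*I*h^3 + 12*h^2 - 3*I*h^2 + 18*I*h
(5) = t^3 - 8*t^2 + 12*t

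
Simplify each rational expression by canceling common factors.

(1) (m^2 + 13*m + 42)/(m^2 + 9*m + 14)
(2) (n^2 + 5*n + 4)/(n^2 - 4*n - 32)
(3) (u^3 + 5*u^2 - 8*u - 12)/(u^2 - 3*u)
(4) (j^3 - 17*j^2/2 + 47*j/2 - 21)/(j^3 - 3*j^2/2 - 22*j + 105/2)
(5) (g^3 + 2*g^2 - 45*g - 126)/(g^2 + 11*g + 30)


(1) = (m + 6)/(m + 2)
(2) = (n + 1)/(n - 8)
(3) = (u^3 + 5*u^2 - 8*u - 12)/(u^2 - 3*u)
(4) = (j - 2)/(j + 5)
(5) = (g^2 - 4*g - 21)/(g + 5)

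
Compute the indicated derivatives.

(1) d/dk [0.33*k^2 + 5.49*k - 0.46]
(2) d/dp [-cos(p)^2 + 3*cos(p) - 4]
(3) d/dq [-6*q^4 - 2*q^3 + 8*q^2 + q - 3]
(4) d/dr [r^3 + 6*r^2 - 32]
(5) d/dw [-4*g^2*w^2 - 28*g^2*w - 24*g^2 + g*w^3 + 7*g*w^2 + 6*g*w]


(1) = 0.66*k + 5.49
(2) = (2*cos(p) - 3)*sin(p)
(3) = -24*q^3 - 6*q^2 + 16*q + 1
(4) = 3*r*(r + 4)
(5) = g*(-8*g*w - 28*g + 3*w^2 + 14*w + 6)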